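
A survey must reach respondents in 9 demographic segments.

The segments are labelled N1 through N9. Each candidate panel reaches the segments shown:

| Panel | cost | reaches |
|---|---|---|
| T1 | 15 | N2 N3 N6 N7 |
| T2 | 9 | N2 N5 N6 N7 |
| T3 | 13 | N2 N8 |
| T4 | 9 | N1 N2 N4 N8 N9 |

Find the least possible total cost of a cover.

T1, T2, T4 together cover every segment (T1 ∪ T2 ∪ T4 = {N1, N2, N3, N4, N5, N6, N7, N8, N9}); total cost 15 + 9 + 9 = 33.
No covering selection has total cost below 33.

33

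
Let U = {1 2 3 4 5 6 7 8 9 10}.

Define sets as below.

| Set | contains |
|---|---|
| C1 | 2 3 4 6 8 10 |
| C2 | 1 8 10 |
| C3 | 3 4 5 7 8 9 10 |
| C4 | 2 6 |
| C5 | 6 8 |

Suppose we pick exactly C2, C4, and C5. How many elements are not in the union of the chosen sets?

Union of C2, C4, C5 = {1, 2, 6, 8, 10}.
Not covered: 3, 4, 5, 7, 9 — 5 elements.

5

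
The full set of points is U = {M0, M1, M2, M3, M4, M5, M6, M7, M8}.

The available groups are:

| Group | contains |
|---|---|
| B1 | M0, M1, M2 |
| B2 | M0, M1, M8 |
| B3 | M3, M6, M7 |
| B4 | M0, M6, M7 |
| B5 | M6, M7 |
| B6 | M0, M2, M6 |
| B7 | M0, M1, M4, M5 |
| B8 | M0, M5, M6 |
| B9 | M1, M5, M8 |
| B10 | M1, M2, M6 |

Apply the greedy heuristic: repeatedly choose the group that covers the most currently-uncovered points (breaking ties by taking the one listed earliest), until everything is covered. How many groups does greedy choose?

4

Greedy: pick B7 (covers 4 new) → pick B3 (covers 3 new) → pick B1 (covers 1 new) → pick B2 (covers 1 new). Total picks: 4.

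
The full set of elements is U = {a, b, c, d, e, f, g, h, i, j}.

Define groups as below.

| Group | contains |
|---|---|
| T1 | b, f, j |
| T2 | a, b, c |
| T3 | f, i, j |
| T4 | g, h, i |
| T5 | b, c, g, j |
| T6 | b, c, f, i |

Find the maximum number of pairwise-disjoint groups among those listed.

2

T2, T3 are pairwise disjoint (T2={a,b,c}; T3={f,i,j}).
Every remaining group overlaps one of these, and no 3 of the listed groups are pairwise disjoint, so 2 is the maximum.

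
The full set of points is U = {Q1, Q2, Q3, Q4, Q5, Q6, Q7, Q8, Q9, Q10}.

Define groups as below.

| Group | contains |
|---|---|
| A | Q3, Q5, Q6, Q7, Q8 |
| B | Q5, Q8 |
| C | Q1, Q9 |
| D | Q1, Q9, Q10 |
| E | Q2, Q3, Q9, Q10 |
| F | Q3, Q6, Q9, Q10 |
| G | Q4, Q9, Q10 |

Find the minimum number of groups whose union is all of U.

4

A and C and E and G together: A ∪ C ∪ E ∪ G = {Q1, Q2, Q3, Q4, Q5, Q6, Q7, Q8, Q9, Q10} — every point is covered.
No 3 of the 7 groups cover everything (all 35 combinations miss at least one point), so 4 is optimal.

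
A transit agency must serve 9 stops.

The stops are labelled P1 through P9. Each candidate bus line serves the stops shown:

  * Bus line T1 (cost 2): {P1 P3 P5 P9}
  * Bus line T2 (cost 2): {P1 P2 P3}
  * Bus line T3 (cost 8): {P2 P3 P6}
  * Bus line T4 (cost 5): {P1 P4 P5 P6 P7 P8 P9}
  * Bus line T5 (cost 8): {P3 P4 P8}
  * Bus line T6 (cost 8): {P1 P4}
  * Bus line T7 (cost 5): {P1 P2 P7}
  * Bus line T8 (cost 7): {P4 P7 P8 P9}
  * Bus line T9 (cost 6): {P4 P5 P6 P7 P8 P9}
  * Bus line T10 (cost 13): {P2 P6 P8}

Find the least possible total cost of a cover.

7

T2, T4 together cover every stop (T2 ∪ T4 = {P1, P2, P3, P4, P5, P6, P7, P8, P9}); total cost 2 + 5 = 7.
The greedy pick T1, T4, T2 costs 9; no covering selection beats 7.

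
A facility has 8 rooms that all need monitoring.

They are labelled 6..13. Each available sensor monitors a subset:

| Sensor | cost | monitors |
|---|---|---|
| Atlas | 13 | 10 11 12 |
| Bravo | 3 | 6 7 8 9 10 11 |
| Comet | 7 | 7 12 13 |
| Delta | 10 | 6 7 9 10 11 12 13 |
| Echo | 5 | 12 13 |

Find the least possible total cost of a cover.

Bravo, Echo together cover every room (Bravo ∪ Echo = {6, 7, 8, 9, 10, 11, 12, 13}); total cost 3 + 5 = 8.
No covering selection has total cost below 8.

8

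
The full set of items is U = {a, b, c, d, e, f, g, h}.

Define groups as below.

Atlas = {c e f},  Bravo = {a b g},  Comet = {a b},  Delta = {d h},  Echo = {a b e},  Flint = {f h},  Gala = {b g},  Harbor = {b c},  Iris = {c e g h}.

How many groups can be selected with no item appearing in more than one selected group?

3

Atlas, Delta, Gala are pairwise disjoint (Atlas={c,e,f}; Delta={d,h}; Gala={b,g}).
Every remaining group overlaps one of these, and no 4 of the listed groups are pairwise disjoint, so 3 is the maximum.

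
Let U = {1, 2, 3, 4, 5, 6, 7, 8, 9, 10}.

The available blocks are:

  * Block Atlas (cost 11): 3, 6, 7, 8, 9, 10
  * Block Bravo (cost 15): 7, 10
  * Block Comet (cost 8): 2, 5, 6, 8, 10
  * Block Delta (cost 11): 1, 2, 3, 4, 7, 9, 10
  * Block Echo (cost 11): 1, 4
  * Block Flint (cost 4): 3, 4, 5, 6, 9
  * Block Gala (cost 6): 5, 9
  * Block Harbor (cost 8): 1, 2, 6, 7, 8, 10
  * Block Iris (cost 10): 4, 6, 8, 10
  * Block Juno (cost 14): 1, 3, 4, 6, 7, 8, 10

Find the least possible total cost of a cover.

Flint, Harbor together cover every point (Flint ∪ Harbor = {1, 2, 3, 4, 5, 6, 7, 8, 9, 10}); total cost 4 + 8 = 12.
No covering selection has total cost below 12.

12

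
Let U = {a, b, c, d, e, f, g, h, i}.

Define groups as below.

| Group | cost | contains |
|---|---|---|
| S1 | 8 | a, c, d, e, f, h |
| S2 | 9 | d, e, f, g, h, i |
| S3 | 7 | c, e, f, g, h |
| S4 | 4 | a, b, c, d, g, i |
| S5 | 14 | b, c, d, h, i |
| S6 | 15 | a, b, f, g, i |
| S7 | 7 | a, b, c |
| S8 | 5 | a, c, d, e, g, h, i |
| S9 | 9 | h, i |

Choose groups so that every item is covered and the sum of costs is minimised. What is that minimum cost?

S3, S4 together cover every item (S3 ∪ S4 = {a, b, c, d, e, f, g, h, i}); total cost 7 + 4 = 11.
No covering selection has total cost below 11.

11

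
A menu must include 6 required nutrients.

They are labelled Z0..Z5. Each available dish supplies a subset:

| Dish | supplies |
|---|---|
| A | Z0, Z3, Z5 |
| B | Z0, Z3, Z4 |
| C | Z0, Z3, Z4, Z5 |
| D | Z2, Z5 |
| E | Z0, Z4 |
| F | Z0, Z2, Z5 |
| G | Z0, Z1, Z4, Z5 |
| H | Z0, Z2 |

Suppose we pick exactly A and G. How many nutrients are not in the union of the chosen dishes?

1

Union of A, G = {Z0, Z1, Z3, Z4, Z5}.
Not covered: Z2 — 1 nutrient.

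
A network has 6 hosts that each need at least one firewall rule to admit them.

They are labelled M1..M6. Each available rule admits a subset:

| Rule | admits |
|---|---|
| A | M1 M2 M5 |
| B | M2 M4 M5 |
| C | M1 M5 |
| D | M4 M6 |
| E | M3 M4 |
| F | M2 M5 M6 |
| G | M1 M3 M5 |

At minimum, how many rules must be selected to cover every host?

A and D and G together: A ∪ D ∪ G = {M1, M2, M3, M4, M5, M6} — every host is covered.
No 2 of the 7 rules cover everything (all 21 combinations miss at least one host), so 3 is optimal.

3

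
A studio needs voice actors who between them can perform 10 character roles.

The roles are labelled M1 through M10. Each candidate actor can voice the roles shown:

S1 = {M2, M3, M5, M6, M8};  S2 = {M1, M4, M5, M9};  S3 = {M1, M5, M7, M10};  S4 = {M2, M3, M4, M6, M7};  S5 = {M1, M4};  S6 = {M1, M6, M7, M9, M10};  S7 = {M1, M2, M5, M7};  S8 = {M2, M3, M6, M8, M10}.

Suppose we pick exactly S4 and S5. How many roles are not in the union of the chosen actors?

Union of S4, S5 = {M1, M2, M3, M4, M6, M7}.
Not covered: M5, M8, M9, M10 — 4 roles.

4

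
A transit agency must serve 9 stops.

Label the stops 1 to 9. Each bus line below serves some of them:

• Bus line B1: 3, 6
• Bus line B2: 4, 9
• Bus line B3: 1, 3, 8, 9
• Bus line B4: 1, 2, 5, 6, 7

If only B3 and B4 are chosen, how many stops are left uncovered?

1

Union of B3, B4 = {1, 2, 3, 5, 6, 7, 8, 9}.
Not covered: 4 — 1 stop.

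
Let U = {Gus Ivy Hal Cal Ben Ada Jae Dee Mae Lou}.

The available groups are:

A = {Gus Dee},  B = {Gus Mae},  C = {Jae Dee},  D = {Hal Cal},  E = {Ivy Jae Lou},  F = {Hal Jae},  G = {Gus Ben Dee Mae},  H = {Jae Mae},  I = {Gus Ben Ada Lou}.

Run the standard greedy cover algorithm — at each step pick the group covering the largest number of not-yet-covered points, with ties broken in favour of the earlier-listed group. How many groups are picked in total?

Greedy: pick G (covers 4 new) → pick E (covers 3 new) → pick D (covers 2 new) → pick I (covers 1 new). Total picks: 4.

4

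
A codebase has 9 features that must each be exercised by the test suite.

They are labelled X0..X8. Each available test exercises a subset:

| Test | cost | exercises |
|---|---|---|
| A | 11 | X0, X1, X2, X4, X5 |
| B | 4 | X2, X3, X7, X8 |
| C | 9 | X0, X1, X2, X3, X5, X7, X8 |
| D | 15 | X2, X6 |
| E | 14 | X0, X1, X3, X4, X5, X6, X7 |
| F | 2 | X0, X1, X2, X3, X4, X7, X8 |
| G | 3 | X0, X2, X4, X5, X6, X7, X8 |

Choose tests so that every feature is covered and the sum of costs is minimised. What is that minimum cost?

F, G together cover every feature (F ∪ G = {X0, X1, X2, X3, X4, X5, X6, X7, X8}); total cost 2 + 3 = 5.
No covering selection has total cost below 5.

5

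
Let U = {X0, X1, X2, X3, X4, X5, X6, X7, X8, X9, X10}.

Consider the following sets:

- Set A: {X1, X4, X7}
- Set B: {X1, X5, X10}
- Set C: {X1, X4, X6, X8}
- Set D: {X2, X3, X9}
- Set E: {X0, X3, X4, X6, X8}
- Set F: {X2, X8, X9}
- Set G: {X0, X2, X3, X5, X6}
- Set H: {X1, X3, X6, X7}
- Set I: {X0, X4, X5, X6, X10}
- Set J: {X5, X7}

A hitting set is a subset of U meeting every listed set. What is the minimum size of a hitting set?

4

Take T = {X3, X4, X5, X9}. Each listed set contains at least one of these, so T is a hitting set of size 4.
No choice of 3 items meets every set, so 4 is the minimum.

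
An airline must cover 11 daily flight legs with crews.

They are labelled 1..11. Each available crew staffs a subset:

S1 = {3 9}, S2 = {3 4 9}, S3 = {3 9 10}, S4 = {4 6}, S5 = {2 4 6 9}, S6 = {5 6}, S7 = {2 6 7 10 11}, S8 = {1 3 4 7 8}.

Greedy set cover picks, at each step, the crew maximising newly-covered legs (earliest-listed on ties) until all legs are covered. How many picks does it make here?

Greedy: pick S7 (covers 5 new) → pick S8 (covers 4 new) → pick S1 (covers 1 new) → pick S6 (covers 1 new). Total picks: 4.

4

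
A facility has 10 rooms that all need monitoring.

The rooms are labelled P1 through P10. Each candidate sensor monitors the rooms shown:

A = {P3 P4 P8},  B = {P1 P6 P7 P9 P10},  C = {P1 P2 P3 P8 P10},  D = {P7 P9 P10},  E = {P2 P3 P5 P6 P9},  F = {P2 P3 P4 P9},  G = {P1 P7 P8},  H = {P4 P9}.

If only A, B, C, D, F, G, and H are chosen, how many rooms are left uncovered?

Union of A, B, C, D, F, G, H = {P1, P2, P3, P4, P6, P7, P8, P9, P10}.
Not covered: P5 — 1 room.

1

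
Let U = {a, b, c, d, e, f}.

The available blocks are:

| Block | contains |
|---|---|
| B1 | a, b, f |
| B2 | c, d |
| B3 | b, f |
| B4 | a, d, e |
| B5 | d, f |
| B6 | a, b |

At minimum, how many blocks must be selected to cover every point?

B1, B2, and B4 cover everything between them: the union {a, b, c, d, e, f} is all of U.
Only B2 contains c, so B2 is forced; the remaining 4 points need at least 2 more blocks (each remaining block adds at most 3) — so at least 3 blocks are needed, and 3 is optimal.

3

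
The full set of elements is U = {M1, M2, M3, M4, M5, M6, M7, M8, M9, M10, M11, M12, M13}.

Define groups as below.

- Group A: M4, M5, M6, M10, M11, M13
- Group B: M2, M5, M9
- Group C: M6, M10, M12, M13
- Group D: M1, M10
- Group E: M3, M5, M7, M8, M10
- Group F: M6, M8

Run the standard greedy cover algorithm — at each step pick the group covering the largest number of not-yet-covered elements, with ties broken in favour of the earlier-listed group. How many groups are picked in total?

5

Greedy: pick A (covers 6 new) → pick E (covers 3 new) → pick B (covers 2 new) → pick C (covers 1 new) → pick D (covers 1 new). Total picks: 5.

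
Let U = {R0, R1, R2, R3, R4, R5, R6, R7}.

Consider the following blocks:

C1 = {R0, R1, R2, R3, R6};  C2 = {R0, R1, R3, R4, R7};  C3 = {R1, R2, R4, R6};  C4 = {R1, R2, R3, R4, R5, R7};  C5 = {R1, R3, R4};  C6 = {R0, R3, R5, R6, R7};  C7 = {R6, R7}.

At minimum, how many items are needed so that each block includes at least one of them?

H = {R1, R6} meets every block (each contains at least one member of H), and |H| = 2.
The blocks C5, C7 are pairwise disjoint, so any hitting set needs a separate item for each — at least 2. Hence 2 is optimal.

2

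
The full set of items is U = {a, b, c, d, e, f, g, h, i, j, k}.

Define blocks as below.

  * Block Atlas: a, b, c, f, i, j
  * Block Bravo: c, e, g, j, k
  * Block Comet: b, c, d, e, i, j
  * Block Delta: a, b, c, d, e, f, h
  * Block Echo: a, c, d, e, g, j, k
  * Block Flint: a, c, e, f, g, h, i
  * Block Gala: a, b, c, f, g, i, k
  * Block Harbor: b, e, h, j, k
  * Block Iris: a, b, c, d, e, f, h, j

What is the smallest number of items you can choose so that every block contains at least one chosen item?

Take T = {c, k}. Each listed block contains at least one of these, so T is a hitting set of size 2.
No single item lies in every block, so at least 2 are needed and 2 is optimal.

2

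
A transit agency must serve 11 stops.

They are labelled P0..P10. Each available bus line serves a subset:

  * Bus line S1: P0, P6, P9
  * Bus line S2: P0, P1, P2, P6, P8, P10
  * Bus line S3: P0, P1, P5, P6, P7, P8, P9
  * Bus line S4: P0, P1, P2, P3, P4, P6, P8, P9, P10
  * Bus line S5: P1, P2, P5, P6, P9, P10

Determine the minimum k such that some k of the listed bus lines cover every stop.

2

S3 and S4 together: S3 ∪ S4 = {P0, P1, P2, P3, P4, P5, P6, P7, P8, P9, P10} — every stop is covered.
No single bus line has all 11 stops (the largest, S4, has 9), so 2 is optimal.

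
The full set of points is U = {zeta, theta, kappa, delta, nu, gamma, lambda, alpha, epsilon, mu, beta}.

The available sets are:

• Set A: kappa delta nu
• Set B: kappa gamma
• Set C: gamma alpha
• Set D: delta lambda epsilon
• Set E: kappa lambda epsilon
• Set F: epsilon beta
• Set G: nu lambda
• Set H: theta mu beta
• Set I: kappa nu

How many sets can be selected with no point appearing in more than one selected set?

4

C, D, H, I are pairwise disjoint (C={gamma,alpha}; D={delta,lambda,epsilon}; H={theta,mu,beta}; I={kappa,nu}).
Every remaining set overlaps one of these, and no 5 of the listed sets are pairwise disjoint, so 4 is the maximum.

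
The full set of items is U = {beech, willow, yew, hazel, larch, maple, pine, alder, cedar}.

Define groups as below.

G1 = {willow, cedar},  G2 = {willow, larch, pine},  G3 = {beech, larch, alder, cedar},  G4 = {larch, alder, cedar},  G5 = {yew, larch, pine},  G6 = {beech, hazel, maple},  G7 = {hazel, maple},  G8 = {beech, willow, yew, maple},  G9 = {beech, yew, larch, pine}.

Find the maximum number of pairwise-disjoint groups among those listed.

3

G1, G5, G7 are pairwise disjoint (G1={willow,cedar}; G5={yew,larch,pine}; G7={hazel,maple}).
Every remaining group overlaps one of these, and no 4 of the listed groups are pairwise disjoint, so 3 is the maximum.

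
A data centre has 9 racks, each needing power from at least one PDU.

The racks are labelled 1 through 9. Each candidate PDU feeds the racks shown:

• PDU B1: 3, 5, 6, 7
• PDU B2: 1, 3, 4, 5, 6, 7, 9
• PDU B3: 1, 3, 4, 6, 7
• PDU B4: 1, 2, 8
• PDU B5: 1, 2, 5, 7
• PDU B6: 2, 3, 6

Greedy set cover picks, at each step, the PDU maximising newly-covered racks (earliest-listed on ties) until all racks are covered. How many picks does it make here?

2

Greedy: pick B2 (covers 7 new) → pick B4 (covers 2 new). Total picks: 2.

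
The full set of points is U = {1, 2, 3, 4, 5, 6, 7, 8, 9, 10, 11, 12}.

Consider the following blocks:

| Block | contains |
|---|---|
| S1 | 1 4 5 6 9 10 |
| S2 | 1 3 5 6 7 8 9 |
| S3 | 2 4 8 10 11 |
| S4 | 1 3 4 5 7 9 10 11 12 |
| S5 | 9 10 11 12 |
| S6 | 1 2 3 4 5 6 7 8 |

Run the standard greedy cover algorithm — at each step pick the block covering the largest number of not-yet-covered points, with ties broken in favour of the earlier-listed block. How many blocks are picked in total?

2

Greedy: pick S4 (covers 9 new) → pick S6 (covers 3 new). Total picks: 2.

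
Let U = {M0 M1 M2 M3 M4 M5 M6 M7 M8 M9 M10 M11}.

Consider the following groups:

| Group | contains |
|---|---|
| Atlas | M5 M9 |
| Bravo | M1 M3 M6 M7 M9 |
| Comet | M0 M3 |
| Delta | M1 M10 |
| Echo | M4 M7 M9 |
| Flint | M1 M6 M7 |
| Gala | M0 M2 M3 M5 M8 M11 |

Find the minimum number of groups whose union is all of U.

Take {Bravo, Delta, Echo, Gala}. Their union is {M0, M1, M2, M3, M4, M5, M6, M7, M8, M9, M10, M11}, which is all 12 elements.
No 3 of the 7 groups cover everything (all 35 combinations miss at least one element), so 4 is optimal.

4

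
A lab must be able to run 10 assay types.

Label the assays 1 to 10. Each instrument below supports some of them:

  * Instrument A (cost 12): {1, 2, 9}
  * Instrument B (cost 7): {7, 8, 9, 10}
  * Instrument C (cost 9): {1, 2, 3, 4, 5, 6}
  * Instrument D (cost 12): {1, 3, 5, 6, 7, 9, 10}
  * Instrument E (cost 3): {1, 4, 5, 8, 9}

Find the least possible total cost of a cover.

B, C together cover every assay (B ∪ C = {1, 2, 3, 4, 5, 6, 7, 8, 9, 10}); total cost 7 + 9 = 16.
The greedy pick E, C, B costs 19; no covering selection beats 16.

16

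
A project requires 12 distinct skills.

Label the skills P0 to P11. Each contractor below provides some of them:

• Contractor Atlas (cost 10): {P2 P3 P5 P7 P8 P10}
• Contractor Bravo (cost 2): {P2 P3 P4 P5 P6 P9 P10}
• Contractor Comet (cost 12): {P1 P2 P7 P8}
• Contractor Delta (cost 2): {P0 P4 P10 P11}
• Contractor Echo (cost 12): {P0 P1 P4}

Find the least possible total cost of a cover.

Bravo, Comet, Delta together cover every skill (Bravo ∪ Comet ∪ Delta = {P0, P1, P2, P3, P4, P5, P6, P7, P8, P9, P10, P11}); total cost 2 + 12 + 2 = 16.
No covering selection has total cost below 16.

16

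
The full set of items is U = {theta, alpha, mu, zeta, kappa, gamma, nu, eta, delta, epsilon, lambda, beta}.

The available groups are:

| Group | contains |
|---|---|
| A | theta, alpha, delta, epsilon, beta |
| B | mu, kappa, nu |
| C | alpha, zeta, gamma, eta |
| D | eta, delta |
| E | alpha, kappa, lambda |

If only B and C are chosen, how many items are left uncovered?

Union of B, C = {alpha, mu, zeta, kappa, gamma, nu, eta}.
Not covered: theta, delta, epsilon, lambda, beta — 5 items.

5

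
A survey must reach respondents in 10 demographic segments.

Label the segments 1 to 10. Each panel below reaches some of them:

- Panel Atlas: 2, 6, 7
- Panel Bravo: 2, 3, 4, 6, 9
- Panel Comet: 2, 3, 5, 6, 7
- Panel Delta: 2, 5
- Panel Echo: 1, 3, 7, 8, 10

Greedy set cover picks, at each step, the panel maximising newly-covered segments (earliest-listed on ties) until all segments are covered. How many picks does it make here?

3

Greedy: pick Bravo (covers 5 new) → pick Echo (covers 4 new) → pick Comet (covers 1 new). Total picks: 3.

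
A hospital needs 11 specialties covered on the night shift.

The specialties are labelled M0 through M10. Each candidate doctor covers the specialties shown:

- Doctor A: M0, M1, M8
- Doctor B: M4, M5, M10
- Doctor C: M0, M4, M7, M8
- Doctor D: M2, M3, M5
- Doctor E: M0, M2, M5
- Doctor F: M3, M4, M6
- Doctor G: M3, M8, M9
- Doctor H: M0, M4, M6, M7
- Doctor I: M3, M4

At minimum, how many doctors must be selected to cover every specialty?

Take {A, B, E, G, H}. Their union is {M0, M1, M2, M3, M4, M5, M6, M7, M8, M9, M10}, which is all 11 specialties.
No 4 of the 9 doctors cover everything (all 126 combinations miss at least one specialty), so 5 is optimal.

5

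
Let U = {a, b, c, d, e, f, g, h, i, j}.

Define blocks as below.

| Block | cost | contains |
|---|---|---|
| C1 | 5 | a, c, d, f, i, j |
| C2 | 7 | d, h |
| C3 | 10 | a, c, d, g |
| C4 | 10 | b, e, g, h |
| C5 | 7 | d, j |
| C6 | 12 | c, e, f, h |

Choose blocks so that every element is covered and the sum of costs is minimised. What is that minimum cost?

C1, C4 together cover every element (C1 ∪ C4 = {a, b, c, d, e, f, g, h, i, j}); total cost 5 + 10 = 15.
No covering selection has total cost below 15.

15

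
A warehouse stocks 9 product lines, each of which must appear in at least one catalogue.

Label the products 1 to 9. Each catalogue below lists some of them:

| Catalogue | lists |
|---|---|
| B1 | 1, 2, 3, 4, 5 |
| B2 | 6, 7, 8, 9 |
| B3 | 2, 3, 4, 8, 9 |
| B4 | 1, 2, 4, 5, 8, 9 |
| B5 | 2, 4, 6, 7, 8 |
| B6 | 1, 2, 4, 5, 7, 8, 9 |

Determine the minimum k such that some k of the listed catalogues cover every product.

Take {B1, B2}. Their union is {1, 2, 3, 4, 5, 6, 7, 8, 9}, which is all 9 products.
No single catalogue has all 9 products (the largest, B6, has 7), so 2 is optimal.

2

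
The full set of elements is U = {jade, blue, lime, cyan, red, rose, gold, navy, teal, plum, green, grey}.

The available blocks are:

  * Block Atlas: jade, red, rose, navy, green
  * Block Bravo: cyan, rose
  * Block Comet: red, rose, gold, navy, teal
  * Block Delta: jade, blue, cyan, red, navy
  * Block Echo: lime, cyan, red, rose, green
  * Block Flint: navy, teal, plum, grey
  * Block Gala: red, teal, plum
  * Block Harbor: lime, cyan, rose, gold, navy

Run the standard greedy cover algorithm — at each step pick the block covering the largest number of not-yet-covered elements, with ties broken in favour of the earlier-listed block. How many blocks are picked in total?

4

Greedy: pick Atlas (covers 5 new) → pick Flint (covers 3 new) → pick Harbor (covers 3 new) → pick Delta (covers 1 new). Total picks: 4.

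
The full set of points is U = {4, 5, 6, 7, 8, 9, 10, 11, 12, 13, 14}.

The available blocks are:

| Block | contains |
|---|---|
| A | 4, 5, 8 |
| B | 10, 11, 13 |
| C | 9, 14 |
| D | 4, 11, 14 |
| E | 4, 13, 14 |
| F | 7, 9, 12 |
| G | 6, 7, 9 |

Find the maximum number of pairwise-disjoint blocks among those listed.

3

A, B, G are pairwise disjoint (A={4,5,8}; B={10,11,13}; G={6,7,9}).
Every remaining block overlaps one of these, and no 4 of the listed blocks are pairwise disjoint, so 3 is the maximum.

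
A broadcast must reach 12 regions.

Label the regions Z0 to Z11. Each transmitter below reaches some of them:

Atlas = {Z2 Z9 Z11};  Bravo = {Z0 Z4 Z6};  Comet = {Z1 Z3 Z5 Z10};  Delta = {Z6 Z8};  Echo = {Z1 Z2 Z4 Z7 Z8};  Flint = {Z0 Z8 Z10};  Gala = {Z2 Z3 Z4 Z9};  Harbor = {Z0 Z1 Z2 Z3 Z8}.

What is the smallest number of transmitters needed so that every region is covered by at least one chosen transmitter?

4

Atlas and Bravo and Comet and Echo together: Atlas ∪ Bravo ∪ Comet ∪ Echo = {Z0, Z1, Z2, Z3, Z4, Z5, Z6, Z7, Z8, Z9, Z10, Z11} — every region is covered.
Only Echo contains Z7, so Echo is forced; the remaining 7 regions need at least 3 more transmitters (each remaining transmitter adds at most 3) — so at least 4 transmitters are needed, and 4 is optimal.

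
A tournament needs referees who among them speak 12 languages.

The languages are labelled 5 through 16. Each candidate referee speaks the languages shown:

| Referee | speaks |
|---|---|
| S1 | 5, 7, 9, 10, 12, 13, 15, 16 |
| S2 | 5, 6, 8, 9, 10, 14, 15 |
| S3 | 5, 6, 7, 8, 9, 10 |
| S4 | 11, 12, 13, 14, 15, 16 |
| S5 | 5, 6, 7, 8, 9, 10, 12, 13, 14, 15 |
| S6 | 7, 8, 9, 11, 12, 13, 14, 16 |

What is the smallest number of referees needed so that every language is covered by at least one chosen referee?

S2 and S6 together: S2 ∪ S6 = {5, 6, 7, 8, 9, 10, 11, 12, 13, 14, 15, 16} — every language is covered.
No single referee has all 12 languages (the largest, S5, has 10), so 2 is optimal.

2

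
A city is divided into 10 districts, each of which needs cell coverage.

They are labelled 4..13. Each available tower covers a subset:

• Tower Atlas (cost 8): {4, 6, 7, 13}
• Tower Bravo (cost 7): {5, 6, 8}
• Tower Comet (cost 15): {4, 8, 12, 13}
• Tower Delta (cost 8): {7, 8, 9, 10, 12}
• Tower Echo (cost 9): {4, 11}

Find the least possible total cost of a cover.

32

Atlas, Bravo, Delta, Echo together cover every district (Atlas ∪ Bravo ∪ Delta ∪ Echo = {4, 5, 6, 7, 8, 9, 10, 11, 12, 13}); total cost 8 + 7 + 8 + 9 = 32.
No covering selection has total cost below 32.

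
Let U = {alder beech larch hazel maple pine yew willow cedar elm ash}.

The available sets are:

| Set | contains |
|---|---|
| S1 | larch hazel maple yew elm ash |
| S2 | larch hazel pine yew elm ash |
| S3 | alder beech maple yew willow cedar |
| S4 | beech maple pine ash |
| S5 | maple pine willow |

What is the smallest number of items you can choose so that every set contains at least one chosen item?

2

The 2 items {maple, pine} hit every set.
No single item lies in every set, so at least 2 are needed and 2 is optimal.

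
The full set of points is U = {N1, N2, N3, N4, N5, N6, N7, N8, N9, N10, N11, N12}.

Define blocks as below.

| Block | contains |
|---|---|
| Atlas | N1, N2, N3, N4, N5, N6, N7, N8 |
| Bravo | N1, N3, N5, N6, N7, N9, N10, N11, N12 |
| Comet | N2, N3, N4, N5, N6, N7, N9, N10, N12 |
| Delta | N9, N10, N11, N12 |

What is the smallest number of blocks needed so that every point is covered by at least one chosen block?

Take {Atlas, Bravo}. Their union is {N1, N2, N3, N4, N5, N6, N7, N8, N9, N10, N11, N12}, which is all 12 points.
No single block has all 12 points (the largest, Bravo, has 9), so 2 is optimal.

2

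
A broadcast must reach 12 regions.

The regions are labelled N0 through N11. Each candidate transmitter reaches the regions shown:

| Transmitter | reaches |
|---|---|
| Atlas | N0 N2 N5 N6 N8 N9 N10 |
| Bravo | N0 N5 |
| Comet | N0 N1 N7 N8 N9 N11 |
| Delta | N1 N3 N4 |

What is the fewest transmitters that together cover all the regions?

Atlas and Comet and Delta together: Atlas ∪ Comet ∪ Delta = {N0, N1, N2, N3, N4, N5, N6, N7, N8, N9, N10, N11} — every region is covered.
Only Atlas contains N2, so Atlas is forced; the remaining 5 regions need at least 2 more transmitters (each remaining transmitter adds at most 3) — so at least 3 transmitters are needed, and 3 is optimal.

3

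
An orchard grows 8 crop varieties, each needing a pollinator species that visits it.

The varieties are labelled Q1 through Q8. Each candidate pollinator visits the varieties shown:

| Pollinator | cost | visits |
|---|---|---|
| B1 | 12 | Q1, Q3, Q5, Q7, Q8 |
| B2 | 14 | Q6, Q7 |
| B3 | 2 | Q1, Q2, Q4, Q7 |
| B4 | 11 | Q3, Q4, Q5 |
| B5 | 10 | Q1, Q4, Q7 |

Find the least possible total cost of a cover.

28

B1, B2, B3 together cover every variety (B1 ∪ B2 ∪ B3 = {Q1, Q2, Q3, Q4, Q5, Q6, Q7, Q8}); total cost 12 + 14 + 2 = 28.
No covering selection has total cost below 28.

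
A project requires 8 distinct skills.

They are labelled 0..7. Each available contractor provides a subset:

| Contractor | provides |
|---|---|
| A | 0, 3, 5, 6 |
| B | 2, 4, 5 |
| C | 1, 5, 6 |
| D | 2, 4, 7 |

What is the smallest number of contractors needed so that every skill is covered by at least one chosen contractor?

A and C and D together: A ∪ C ∪ D = {0, 1, 2, 3, 4, 5, 6, 7} — every skill is covered.
Only A contains 0, so A is forced; the remaining 4 skills need at least 2 more contractors (each remaining contractor adds at most 3) — so at least 3 contractors are needed, and 3 is optimal.

3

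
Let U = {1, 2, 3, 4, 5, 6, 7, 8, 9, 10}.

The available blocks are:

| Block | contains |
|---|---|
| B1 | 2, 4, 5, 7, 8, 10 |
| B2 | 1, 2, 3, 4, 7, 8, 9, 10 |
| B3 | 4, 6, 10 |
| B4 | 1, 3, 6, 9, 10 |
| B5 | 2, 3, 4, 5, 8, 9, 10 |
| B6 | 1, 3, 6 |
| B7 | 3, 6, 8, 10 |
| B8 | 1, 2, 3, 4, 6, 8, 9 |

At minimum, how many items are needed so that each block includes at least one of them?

Take H = {1, 10}. Each listed block contains at least one of these, so H is a hitting set of size 2.
The blocks B1, B6 are pairwise disjoint, so any hitting set needs a separate item for each — at least 2. Hence 2 is optimal.

2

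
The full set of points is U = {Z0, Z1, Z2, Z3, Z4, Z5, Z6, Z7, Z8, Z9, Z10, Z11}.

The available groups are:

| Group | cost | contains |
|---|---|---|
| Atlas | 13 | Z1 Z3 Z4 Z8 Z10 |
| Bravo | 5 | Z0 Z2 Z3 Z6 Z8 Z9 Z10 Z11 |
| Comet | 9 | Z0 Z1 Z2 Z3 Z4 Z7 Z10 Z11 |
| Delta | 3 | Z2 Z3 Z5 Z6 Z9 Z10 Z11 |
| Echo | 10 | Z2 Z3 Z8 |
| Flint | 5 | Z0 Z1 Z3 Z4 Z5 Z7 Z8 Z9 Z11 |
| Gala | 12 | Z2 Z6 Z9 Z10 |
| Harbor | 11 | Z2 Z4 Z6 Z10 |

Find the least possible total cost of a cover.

8

Delta, Flint together cover every point (Delta ∪ Flint = {Z0, Z1, Z2, Z3, Z4, Z5, Z6, Z7, Z8, Z9, Z10, Z11}); total cost 3 + 5 = 8.
No covering selection has total cost below 8.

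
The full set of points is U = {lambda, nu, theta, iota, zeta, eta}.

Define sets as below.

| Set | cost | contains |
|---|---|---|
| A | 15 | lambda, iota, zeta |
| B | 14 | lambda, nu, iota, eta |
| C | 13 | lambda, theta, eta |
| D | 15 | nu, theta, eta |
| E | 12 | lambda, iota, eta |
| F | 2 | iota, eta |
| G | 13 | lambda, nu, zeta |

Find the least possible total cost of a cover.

C, F, G together cover every point (C ∪ F ∪ G = {lambda, nu, theta, iota, zeta, eta}); total cost 13 + 2 + 13 = 28.
No covering selection has total cost below 28.

28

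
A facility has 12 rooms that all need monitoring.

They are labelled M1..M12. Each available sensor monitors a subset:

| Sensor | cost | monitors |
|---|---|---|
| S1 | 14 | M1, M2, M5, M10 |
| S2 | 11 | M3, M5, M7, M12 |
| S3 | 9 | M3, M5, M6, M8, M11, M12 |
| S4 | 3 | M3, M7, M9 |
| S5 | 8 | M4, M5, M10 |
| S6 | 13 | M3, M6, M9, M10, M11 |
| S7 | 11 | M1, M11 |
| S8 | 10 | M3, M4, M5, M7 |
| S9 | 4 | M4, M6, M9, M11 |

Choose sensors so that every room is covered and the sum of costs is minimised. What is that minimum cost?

30

S1, S3, S4, S9 together cover every room (S1 ∪ S3 ∪ S4 ∪ S9 = {M1, M2, M3, M4, M5, M6, M7, M8, M9, M10, M11, M12}); total cost 14 + 9 + 3 + 4 = 30.
No covering selection has total cost below 30.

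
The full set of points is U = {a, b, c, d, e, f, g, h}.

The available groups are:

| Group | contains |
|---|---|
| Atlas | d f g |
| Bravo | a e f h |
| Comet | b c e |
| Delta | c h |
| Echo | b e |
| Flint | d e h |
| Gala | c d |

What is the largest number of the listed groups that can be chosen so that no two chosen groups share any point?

Atlas, Delta, Echo are pairwise disjoint (Atlas={d,f,g}; Delta={c,h}; Echo={b,e}).
Every remaining group overlaps one of these, and no 4 of the listed groups are pairwise disjoint, so 3 is the maximum.

3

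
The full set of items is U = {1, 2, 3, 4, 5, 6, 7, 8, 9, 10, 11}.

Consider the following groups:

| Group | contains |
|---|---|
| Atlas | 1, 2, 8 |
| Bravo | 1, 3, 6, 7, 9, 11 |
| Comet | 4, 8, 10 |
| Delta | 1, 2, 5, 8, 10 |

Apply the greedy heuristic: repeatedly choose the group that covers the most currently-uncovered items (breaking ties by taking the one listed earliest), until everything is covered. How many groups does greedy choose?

Greedy: pick Bravo (covers 6 new) → pick Delta (covers 4 new) → pick Comet (covers 1 new). Total picks: 3.

3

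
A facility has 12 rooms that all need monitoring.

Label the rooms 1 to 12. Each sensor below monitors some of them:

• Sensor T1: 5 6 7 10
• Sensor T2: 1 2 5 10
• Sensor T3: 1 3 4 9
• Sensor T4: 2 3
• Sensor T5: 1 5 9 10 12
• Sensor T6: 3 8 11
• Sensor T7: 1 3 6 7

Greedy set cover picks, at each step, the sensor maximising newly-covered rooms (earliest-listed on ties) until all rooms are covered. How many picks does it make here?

5

Greedy: pick T5 (covers 5 new) → pick T6 (covers 3 new) → pick T1 (covers 2 new) → pick T2 (covers 1 new) → pick T3 (covers 1 new). Total picks: 5.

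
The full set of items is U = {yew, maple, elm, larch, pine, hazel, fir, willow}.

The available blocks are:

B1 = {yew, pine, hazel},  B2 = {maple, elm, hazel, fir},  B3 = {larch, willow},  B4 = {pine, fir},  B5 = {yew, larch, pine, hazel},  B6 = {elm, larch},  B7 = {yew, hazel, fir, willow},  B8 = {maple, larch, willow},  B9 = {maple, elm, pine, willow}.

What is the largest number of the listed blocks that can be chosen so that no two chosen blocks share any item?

2

B1, B6 are pairwise disjoint (B1={yew,pine,hazel}; B6={elm,larch}).
Every remaining block overlaps one of these, and no 3 of the listed blocks are pairwise disjoint, so 2 is the maximum.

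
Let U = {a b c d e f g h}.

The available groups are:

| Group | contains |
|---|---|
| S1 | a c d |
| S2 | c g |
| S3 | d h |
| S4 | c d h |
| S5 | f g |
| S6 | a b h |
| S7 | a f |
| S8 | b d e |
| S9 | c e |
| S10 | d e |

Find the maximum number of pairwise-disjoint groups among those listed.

S2, S3, S7 are pairwise disjoint (S2={c,g}; S3={d,h}; S7={a,f}).
Every remaining group overlaps one of these, and no 4 of the listed groups are pairwise disjoint, so 3 is the maximum.

3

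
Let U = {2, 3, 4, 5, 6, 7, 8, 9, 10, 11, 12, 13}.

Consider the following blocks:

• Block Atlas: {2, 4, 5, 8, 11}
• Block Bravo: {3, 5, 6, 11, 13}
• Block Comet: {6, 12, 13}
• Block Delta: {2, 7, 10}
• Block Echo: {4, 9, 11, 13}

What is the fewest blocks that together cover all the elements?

5

Atlas, Bravo, Comet, Delta, and Echo cover everything between them: the union {2, 3, 4, 5, 6, 7, 8, 9, 10, 11, 12, 13} is all of U.
No 4 of the 5 blocks cover everything (all 5 combinations miss at least one element), so 5 is optimal.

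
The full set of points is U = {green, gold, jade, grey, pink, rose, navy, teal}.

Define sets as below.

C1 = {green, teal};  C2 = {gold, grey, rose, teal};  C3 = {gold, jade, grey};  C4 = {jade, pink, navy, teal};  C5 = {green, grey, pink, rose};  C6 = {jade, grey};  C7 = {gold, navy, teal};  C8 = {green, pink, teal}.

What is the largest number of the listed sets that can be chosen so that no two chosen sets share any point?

C6, C7 are pairwise disjoint (C6={jade,grey}; C7={gold,navy,teal}).
Every remaining set overlaps one of these, and no 3 of the listed sets are pairwise disjoint, so 2 is the maximum.

2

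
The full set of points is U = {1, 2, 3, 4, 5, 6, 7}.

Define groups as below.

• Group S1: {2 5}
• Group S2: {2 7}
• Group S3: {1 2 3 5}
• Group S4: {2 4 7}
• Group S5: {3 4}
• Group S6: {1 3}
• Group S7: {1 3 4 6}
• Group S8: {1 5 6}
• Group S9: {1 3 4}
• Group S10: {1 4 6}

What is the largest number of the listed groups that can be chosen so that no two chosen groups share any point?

3

S2, S5, S8 are pairwise disjoint (S2={2,7}; S5={3,4}; S8={1,5,6}).
Every remaining group overlaps one of these, and no 4 of the listed groups are pairwise disjoint, so 3 is the maximum.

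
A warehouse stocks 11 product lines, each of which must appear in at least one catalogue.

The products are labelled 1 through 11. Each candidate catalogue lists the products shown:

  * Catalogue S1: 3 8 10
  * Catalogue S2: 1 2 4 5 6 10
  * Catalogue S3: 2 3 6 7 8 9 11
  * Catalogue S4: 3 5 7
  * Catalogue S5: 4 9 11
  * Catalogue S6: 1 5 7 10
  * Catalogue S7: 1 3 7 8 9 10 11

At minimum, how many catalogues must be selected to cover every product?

S2 and S7 together: S2 ∪ S7 = {1, 2, 3, 4, 5, 6, 7, 8, 9, 10, 11} — every product is covered.
No single catalogue has all 11 products (the largest, S3, has 7), so 2 is optimal.

2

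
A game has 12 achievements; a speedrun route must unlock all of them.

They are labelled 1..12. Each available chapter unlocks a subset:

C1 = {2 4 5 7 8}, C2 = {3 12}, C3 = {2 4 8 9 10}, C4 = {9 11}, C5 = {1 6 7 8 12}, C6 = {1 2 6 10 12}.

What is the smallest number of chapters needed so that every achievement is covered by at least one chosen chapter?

4

Take {C1, C2, C4, C6}. Their union is {1, 2, 3, 4, 5, 6, 7, 8, 9, 10, 11, 12}, which is all 12 achievements.
No 3 of the 6 chapters cover everything (all 20 combinations miss at least one achievement), so 4 is optimal.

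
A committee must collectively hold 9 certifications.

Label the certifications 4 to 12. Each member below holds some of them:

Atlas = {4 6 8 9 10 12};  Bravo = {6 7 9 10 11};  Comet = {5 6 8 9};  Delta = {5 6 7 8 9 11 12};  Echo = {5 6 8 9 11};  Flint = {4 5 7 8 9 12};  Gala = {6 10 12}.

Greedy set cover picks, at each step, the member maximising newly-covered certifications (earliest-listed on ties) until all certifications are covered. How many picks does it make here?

Greedy: pick Delta (covers 7 new) → pick Atlas (covers 2 new). Total picks: 2.

2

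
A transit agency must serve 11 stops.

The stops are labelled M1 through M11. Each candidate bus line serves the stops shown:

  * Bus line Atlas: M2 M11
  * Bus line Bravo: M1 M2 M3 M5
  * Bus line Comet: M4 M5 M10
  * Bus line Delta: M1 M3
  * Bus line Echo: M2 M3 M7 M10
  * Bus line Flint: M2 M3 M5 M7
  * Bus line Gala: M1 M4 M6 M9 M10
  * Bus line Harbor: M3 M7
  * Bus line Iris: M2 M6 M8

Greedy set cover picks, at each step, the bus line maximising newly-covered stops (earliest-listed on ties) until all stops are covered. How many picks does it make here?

Greedy: pick Gala (covers 5 new) → pick Flint (covers 4 new) → pick Atlas (covers 1 new) → pick Iris (covers 1 new). Total picks: 4.

4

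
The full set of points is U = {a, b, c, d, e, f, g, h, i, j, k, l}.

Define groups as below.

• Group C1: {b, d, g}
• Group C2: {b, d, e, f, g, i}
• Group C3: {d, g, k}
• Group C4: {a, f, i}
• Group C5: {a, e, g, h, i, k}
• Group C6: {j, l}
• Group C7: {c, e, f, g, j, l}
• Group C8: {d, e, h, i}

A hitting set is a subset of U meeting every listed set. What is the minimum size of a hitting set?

3

The 3 points {d, i, l} hit every group.
The groups C3, C4, C6 are pairwise disjoint, so any hitting set needs a separate point for each — at least 3. Hence 3 is optimal.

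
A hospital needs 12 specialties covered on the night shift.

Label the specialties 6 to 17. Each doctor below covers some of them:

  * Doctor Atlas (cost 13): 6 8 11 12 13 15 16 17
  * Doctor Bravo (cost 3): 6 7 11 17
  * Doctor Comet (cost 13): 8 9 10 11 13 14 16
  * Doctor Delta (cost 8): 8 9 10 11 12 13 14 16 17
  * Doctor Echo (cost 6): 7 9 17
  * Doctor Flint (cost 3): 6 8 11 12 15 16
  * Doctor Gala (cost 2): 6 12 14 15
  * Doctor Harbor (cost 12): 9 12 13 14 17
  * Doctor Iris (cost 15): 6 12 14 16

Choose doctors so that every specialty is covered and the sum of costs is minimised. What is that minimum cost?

13

Bravo, Delta, Gala together cover every specialty (Bravo ∪ Delta ∪ Gala = {6, 7, 8, 9, 10, 11, 12, 13, 14, 15, 16, 17}); total cost 3 + 8 + 2 = 13.
The greedy pick Flint, Bravo, Delta costs 14; no covering selection beats 13.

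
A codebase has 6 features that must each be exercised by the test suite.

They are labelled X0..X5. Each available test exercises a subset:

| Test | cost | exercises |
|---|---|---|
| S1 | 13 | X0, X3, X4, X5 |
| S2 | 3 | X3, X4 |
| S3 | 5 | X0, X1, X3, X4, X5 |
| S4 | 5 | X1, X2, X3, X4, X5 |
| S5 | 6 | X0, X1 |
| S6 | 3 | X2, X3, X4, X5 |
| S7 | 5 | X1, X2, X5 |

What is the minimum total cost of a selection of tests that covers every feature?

S3, S6 together cover every feature (S3 ∪ S6 = {X0, X1, X2, X3, X4, X5}); total cost 5 + 3 = 8.
No covering selection has total cost below 8.

8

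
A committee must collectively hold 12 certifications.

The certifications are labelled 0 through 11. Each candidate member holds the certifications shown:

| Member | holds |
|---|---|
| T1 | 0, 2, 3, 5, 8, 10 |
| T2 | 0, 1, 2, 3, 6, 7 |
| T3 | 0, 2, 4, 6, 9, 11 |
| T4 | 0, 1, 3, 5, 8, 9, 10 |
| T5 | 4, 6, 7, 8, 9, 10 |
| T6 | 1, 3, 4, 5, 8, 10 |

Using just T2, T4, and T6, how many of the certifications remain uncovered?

1

Union of T2, T4, T6 = {0, 1, 2, 3, 4, 5, 6, 7, 8, 9, 10}.
Not covered: 11 — 1 certification.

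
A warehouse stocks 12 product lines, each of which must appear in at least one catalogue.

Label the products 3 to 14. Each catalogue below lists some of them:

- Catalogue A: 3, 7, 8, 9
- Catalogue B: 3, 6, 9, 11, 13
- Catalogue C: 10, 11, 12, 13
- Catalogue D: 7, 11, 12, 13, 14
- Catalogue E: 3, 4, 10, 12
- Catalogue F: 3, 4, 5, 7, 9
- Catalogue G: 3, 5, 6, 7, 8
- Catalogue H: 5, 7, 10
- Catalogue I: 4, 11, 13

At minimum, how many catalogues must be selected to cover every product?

A and D and E and G together: A ∪ D ∪ E ∪ G = {3, 4, 5, 6, 7, 8, 9, 10, 11, 12, 13, 14} — every product is covered.
No 3 of the 9 catalogues cover everything (all 84 combinations miss at least one product), so 4 is optimal.

4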